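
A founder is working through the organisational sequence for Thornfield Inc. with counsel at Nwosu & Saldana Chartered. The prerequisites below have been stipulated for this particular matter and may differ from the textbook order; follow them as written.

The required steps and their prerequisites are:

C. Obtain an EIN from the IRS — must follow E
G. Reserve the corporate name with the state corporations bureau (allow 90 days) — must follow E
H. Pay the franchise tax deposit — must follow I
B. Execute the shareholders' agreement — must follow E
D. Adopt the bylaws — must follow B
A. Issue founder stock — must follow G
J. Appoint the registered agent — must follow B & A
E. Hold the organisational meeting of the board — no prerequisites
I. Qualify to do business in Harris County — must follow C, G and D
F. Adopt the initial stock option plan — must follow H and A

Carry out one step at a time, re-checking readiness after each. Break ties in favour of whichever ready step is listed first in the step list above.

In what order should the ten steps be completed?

E is the only step with nothing outstanding, so it goes first.
Now C, G and B have their prerequisites met. C is listed earlier, so C next.
G and B are both available; G is listed earlier → G.
Ready: B and A. B is listed earlier → B.
D now also ready, so the ready set is {D, A}; D is listed earlier → D.
I now also ready, so the ready set is {A, I}; A is listed earlier → A.
J now also ready, so the ready set is {J, I}; J is listed earlier → J.
Next only I has its prerequisites met → I.
Next only H has its prerequisites met → H.
Next only F has its prerequisites met → F.

E, C, G, B, D, A, J, I, H, F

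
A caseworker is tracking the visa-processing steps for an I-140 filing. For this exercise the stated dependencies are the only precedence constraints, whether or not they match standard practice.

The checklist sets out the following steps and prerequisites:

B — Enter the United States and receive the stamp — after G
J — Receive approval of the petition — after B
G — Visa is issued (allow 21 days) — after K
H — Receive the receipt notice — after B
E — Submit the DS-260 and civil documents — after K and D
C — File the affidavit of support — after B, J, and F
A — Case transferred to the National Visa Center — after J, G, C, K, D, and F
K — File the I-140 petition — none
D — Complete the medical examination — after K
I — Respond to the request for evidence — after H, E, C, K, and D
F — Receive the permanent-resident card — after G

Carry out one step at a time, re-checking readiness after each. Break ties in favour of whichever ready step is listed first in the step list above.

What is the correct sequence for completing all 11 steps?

K is the only step with nothing outstanding, so it goes first.
Now G and D have their prerequisites met. G is listed earlier, so G next.
B and F now also ready, so the ready set is {B, D, F}; B is listed earlier → B.
J, H, D and F are all available; J is listed earlier → J.
Now H, D and F have their prerequisites met. H is listed earlier, so H next.
Ready: D and F. D is listed earlier → D.
E now also ready, so the ready set is {E, F}; E is listed earlier → E.
That leaves F as the only ready step → F.
C needed B, J and F, now all done → C.
Now A and I have their prerequisites met. A is listed earlier, so A next.
I is the only step now ready → I.

K G B J H D E F C A I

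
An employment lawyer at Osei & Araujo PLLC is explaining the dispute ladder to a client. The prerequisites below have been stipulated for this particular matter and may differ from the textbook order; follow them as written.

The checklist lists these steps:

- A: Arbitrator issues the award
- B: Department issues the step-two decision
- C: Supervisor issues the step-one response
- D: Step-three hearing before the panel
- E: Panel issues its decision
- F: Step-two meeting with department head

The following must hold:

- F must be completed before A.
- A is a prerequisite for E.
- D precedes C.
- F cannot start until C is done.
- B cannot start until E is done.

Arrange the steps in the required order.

D C F A E B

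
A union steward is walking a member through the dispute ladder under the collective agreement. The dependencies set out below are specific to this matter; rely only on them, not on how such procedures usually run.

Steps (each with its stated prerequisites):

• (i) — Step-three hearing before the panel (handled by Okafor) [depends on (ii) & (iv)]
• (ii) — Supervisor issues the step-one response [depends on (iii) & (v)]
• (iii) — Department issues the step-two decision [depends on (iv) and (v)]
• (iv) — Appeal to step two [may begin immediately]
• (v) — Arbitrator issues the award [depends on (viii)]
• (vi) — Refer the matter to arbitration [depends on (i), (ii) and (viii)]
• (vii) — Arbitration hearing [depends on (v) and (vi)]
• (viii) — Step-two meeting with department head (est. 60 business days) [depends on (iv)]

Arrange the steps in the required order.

(iv) → (viii) → (v) → (iii) → (ii) → (i) → (vi) → (vii)

(iv) has no prerequisites → (iv) first.
That leaves (viii) as the only ready step → (viii).
That leaves (v) as the only ready step → (v).
(iii) needed (iv) and (v), now all done → (iii).
(ii) needed (iii) and (v), now all done → (ii).
Next only (i) has its prerequisites met → (i).
(vi) is the only step now ready → (vi).
(vii) is the only step now ready → (vii).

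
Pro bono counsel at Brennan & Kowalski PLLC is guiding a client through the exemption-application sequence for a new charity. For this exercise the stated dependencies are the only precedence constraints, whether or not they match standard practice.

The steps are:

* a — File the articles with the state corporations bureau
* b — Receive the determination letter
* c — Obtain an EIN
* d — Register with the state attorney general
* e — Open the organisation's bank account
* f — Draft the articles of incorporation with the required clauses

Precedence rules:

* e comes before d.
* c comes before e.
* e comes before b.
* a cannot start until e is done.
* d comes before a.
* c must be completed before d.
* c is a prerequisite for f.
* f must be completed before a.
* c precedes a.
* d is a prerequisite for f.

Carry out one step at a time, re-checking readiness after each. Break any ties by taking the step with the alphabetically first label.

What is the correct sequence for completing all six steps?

c e b d f a

c is the only step with nothing outstanding, so it goes first.
e is the only step now ready → e.
Ready: b and d. b has the earlier label → b.
That leaves d as the only ready step → d.
f needed c and d, now all done → f.
a needed c, d, e and f, now all done → a.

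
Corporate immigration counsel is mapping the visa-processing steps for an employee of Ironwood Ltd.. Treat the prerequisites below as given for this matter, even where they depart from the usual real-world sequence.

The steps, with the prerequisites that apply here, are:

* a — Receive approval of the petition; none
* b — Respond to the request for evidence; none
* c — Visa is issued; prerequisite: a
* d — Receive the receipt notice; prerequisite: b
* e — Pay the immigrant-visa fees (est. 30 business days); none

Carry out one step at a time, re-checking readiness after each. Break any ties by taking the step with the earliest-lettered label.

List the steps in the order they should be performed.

a, b and e have no prerequisites; a has the earlier label, so a is first.
c now also ready, so the ready set is {b, c, e}; b has the earlier label → b.
Ready: c, d and e. c has the earlier label → c.
Now d and e have their prerequisites met. d has the earlier label, so d next.
That leaves e as the only ready step → e.

a, b, c, d, e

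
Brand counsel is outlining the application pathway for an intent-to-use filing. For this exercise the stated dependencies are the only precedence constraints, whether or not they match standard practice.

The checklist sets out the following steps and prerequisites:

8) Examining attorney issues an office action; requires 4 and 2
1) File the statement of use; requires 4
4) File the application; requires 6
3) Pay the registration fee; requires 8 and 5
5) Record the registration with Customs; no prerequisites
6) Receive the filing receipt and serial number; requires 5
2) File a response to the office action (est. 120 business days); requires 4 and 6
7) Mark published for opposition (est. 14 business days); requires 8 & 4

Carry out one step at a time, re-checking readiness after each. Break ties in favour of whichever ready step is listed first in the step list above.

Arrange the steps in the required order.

Only 5 has no prerequisites, so it is first.
Next only 6 has its prerequisites met → 6.
4 is the only step now ready → 4.
Now 1 and 2 have their prerequisites met. 1 is listed earlier, so 1 next.
2 needed 4 and 6, now all done → 2.
8 is the only step now ready → 8.
Now 3 and 7 have their prerequisites met. 3 is listed earlier, so 3 next.
That leaves 7 as the only ready step → 7.

5 → 6 → 4 → 1 → 2 → 8 → 3 → 7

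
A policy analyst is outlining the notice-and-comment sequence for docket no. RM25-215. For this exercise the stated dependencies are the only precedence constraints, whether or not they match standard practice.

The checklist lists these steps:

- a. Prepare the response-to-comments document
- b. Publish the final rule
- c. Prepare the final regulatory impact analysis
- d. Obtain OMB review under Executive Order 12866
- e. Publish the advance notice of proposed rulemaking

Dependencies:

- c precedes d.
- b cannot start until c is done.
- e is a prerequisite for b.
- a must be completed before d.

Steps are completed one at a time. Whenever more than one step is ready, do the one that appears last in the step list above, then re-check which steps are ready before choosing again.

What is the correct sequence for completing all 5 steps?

e → c → b → a → d

Nothing is required for e, c and a. e is listed later → e first.
Ready: c and a. c is listed later → c.
b now also ready, so the ready set is {b, a}; b is listed later → b.
That leaves a as the only ready step → a.
d needed c and a, now all done → d.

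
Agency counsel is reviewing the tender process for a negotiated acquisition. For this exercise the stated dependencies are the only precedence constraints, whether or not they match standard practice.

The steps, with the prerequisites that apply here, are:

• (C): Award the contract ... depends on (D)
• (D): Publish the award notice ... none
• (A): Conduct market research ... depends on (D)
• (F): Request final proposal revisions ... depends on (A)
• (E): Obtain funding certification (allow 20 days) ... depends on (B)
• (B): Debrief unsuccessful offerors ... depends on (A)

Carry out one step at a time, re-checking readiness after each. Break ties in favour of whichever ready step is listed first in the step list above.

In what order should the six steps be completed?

(D) (C) (A) (F) (B) (E)

(D) is the only step with nothing outstanding, so it goes first.
(C) and (A) are both available; (C) is listed earlier → (C).
Next only (A) has its prerequisites met → (A).
(F) and (B) are both available; (F) is listed earlier → (F).
(B) is the only step now ready → (B).
That leaves (E) as the only ready step → (E).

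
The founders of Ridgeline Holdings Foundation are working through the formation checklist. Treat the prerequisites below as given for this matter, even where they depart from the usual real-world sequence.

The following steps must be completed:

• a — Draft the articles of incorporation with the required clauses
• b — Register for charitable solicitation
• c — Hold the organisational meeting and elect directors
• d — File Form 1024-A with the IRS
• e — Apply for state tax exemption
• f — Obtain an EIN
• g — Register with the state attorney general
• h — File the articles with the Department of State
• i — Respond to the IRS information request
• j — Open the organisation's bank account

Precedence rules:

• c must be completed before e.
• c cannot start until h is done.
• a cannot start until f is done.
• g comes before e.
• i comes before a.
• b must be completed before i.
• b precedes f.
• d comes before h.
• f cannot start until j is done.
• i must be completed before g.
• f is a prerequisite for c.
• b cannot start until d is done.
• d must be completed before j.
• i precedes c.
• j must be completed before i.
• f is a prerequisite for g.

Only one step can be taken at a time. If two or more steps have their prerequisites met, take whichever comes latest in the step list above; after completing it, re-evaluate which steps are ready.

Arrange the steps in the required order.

d, j, h, b, i, f, g, c, e, a

d is the only step with nothing outstanding, so it goes first.
j, h and b are all available; j is listed later → j.
h and b are both available; h is listed later → h.
b needed d, now all done → b.
Now i and f have their prerequisites met. i is listed later, so i next.
f is the only step now ready → f.
g, c and a are all available; g is listed later → g.
Ready: c and a. c is listed later → c.
e now also ready, so the ready set is {e, a}; e is listed later → e.
a is the only step now ready → a.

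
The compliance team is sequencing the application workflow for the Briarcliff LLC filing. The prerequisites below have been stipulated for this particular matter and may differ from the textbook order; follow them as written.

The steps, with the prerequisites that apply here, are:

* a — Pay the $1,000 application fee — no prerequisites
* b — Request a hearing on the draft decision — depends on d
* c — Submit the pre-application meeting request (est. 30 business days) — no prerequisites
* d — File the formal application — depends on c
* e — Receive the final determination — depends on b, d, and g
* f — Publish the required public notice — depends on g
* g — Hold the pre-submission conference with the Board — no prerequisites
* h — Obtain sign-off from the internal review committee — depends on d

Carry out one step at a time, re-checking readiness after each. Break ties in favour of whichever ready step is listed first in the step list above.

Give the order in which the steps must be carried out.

a, c, d, b, g, e, f, h

Nothing is required for a, c and g. a is listed earlier → a first.
Ready: c and g. c is listed earlier → c.
Now d and g have their prerequisites met. d is listed earlier, so d next.
b, g and h are all available; b is listed earlier → b.
Ready: g and h. g is listed earlier → g.
e and f now also ready, so the ready set is {e, f, h}; e is listed earlier → e.
f and h are both available; f is listed earlier → f.
h needed d, now all done → h.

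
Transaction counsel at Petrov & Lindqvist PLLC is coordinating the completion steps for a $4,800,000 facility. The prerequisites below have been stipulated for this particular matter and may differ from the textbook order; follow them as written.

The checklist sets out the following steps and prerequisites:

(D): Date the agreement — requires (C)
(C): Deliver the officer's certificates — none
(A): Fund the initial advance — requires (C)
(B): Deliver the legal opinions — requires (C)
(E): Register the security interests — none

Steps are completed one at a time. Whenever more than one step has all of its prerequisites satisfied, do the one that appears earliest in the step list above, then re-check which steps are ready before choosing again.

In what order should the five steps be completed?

(C) (D) (A) (B) (E)

(C) and (E) have no prerequisites; (C) is listed earlier, so (C) is first.
(D), (A) and (B) now also ready, so the ready set is {(D), (A), (B), (E)}; (D) is listed earlier → (D).
Ready: (A), (B) and (E). (A) is listed earlier → (A).
Ready: (B) and (E). (B) is listed earlier → (B).
Next only (E) has its prerequisites met → (E).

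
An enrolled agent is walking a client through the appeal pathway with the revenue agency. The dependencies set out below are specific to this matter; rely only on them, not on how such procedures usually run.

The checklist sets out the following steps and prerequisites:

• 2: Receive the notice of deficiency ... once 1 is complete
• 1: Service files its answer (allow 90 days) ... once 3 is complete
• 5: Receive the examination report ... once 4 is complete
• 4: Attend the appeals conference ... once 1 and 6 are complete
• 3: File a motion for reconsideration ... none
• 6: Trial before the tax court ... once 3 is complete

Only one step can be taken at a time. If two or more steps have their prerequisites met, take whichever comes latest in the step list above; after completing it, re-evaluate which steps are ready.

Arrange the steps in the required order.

Only 3 has no prerequisites, so it is first.
Now 6 and 1 have their prerequisites met. 6 is listed later, so 6 next.
1 is the only step now ready → 1.
Now 4 and 2 have their prerequisites met. 4 is listed later, so 4 next.
5 now also ready, so the ready set is {5, 2}; 5 is listed later → 5.
2 needed 1, now all done → 2.

3, 6, 1, 4, 5, 2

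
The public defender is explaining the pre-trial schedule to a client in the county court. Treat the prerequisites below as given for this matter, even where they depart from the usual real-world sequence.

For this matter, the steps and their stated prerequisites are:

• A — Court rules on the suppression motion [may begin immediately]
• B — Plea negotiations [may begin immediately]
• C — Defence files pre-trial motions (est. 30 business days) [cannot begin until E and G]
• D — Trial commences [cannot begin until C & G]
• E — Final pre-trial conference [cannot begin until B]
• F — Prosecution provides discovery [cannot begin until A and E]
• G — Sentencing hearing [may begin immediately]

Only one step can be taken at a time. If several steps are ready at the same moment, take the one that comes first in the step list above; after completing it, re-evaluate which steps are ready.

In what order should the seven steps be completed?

A, B, E, F, G, C, D

A, B and G have no prerequisites; A is listed earlier, so A is first.
B and G are both available; B is listed earlier → B.
E now also ready, so the ready set is {E, G}; E is listed earlier → E.
F now also ready, so the ready set is {F, G}; F is listed earlier → F.
G is the only step now ready → G.
C is the only step now ready → C.
That leaves D as the only ready step → D.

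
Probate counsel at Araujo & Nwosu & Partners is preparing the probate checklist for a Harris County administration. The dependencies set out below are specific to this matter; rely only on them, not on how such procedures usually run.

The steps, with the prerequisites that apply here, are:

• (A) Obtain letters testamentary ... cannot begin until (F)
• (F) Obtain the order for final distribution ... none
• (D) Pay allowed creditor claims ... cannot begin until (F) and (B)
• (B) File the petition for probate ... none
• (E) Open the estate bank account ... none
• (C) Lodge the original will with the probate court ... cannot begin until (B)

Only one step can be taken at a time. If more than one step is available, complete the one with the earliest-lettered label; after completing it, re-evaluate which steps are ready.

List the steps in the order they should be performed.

Nothing is required for (B), (E) and (F). (B) has the earlier label → (B) first.
(C), (E) and (F) are all available; (C) has the earlier label → (C).
Ready: (E) and (F). (E) has the earlier label → (E).
That leaves (F) as the only ready step → (F).
(A) and (D) are both available; (A) has the earlier label → (A).
(D) needed (B) and (F), now all done → (D).

(B) (C) (E) (F) (A) (D)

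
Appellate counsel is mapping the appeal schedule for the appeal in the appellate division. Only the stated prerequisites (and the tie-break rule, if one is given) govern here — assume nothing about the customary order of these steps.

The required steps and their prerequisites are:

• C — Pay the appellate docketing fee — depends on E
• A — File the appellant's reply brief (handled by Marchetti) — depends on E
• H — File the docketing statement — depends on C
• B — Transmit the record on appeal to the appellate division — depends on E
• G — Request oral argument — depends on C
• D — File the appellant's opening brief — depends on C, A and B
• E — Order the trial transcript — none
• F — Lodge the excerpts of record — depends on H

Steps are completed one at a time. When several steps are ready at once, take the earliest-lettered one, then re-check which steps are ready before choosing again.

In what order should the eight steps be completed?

E A B C D G H F

E is the only step with nothing outstanding, so it goes first.
A, B and C are all available; A has the earlier label → A.
Now B and C have their prerequisites met. B has the earlier label, so B next.
That leaves C as the only ready step → C.
D, G and H are all available; D has the earlier label → D.
Ready: G and H. G has the earlier label → G.
Next only H has its prerequisites met → H.
Next only F has its prerequisites met → F.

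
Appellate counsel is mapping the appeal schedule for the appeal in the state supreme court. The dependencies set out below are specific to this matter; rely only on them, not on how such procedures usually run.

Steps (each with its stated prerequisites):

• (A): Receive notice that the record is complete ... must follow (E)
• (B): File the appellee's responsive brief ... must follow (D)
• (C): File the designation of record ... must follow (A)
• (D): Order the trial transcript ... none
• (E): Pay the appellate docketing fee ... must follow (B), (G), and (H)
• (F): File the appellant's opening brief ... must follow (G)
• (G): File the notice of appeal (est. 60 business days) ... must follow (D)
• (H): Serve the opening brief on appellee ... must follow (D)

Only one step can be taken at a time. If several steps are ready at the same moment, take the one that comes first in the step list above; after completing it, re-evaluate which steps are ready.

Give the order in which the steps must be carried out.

(D), (B), (G), (F), (H), (E), (A), (C)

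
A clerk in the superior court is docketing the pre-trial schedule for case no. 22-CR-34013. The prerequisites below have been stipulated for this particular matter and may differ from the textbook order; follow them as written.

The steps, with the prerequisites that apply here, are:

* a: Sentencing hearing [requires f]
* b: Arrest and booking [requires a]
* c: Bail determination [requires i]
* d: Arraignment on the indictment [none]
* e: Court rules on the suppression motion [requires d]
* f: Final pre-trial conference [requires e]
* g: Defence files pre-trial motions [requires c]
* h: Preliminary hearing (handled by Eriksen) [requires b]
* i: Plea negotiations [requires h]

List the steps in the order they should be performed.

d is the only step with nothing outstanding, so it goes first.
Next only e has its prerequisites met → e.
f needed e, now all done → f.
Next only a has its prerequisites met → a.
That leaves b as the only ready step → b.
h needed b, now all done → h.
i needed h, now all done → i.
That leaves c as the only ready step → c.
g needed c, now all done → g.

d, e, f, a, b, h, i, c, g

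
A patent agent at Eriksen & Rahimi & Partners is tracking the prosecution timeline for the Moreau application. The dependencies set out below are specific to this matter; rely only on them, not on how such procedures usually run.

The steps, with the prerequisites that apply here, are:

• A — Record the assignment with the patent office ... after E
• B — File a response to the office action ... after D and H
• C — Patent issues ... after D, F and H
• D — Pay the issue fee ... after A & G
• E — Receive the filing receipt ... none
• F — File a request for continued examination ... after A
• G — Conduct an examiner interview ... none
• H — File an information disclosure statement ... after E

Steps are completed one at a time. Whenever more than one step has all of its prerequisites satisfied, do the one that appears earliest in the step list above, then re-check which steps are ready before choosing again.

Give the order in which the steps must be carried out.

E, A, F, G, D, H, B, C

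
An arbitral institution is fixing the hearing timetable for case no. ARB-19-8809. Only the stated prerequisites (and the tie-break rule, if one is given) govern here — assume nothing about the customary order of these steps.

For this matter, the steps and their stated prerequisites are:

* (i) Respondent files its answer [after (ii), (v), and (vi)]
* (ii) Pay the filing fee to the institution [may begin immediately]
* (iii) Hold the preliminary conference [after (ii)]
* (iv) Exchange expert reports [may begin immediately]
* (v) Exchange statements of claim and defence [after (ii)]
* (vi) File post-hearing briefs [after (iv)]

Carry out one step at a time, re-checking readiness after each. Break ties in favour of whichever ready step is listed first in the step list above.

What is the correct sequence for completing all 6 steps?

Nothing is required for (ii) and (iv). (ii) is listed earlier → (ii) first.
Now (iii), (iv) and (v) have their prerequisites met. (iii) is listed earlier, so (iii) next.
Ready: (iv) and (v). (iv) is listed earlier → (iv).
(v) and (vi) are both available; (v) is listed earlier → (v).
That leaves (vi) as the only ready step → (vi).
(i) needed (ii), (v) and (vi), now all done → (i).

(ii) → (iii) → (iv) → (v) → (vi) → (i)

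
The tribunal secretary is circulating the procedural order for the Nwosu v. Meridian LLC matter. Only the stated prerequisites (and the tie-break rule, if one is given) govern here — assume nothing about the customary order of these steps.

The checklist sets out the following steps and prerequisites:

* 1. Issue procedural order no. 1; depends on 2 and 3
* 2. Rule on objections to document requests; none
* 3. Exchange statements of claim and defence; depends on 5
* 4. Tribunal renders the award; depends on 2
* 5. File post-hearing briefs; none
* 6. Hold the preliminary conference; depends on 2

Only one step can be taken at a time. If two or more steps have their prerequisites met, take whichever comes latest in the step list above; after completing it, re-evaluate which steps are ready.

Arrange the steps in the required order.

5 3 2 6 4 1

Nothing is required for 5 and 2. 5 is listed later → 5 first.
Ready: 3 and 2. 3 is listed later → 3.
Next only 2 has its prerequisites met → 2.
6, 4 and 1 are all available; 6 is listed later → 6.
4 and 1 are both available; 4 is listed later → 4.
1 is the only step now ready → 1.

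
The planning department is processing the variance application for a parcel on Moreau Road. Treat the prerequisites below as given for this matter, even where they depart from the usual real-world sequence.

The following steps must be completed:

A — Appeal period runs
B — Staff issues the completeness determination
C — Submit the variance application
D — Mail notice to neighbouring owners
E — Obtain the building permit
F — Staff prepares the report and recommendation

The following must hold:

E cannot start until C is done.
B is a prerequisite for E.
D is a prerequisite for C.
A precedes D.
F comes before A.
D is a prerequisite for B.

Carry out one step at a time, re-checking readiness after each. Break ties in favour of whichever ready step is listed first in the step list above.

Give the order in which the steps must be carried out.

F, A, D, B, C, E

F has no prerequisites → F first.
A needed F, now all done → A.
Next only D has its prerequisites met → D.
B and C are both available; B is listed earlier → B.
C needed D, now all done → C.
E needed B and C, now all done → E.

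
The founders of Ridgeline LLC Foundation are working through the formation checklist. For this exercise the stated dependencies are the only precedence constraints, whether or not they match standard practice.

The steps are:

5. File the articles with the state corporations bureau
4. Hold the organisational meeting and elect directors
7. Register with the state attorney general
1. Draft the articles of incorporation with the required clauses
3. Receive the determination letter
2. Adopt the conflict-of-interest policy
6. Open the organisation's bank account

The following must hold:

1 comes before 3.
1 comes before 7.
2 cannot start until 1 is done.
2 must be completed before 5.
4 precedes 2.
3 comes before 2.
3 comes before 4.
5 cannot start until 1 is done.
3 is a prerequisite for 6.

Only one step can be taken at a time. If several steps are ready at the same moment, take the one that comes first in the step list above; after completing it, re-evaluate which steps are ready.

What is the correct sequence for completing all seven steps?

1 has no prerequisites → 1 first.
Ready: 7 and 3. 7 is listed earlier → 7.
3 is the only step now ready → 3.
4 and 6 are both available; 4 is listed earlier → 4.
2 now also ready, so the ready set is {2, 6}; 2 is listed earlier → 2.
Ready: 5 and 6. 5 is listed earlier → 5.
6 needed 3, now all done → 6.

1, 7, 3, 4, 2, 5, 6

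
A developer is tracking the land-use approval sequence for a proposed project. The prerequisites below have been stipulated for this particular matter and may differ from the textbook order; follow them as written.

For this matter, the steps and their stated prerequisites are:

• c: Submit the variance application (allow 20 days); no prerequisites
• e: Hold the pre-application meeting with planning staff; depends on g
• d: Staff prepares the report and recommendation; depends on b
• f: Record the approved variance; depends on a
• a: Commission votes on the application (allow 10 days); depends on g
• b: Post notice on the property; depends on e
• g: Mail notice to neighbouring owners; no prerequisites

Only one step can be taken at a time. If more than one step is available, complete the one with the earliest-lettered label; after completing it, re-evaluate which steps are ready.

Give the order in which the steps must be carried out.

c, g, a, e, b, d, f

c and g have no prerequisites; c has the earlier label, so c is first.
g is the only step now ready → g.
a and e are both available; a has the earlier label → a.
e and f are both available; e has the earlier label → e.
b now also ready, so the ready set is {b, f}; b has the earlier label → b.
Now d and f have their prerequisites met. d has the earlier label, so d next.
That leaves f as the only ready step → f.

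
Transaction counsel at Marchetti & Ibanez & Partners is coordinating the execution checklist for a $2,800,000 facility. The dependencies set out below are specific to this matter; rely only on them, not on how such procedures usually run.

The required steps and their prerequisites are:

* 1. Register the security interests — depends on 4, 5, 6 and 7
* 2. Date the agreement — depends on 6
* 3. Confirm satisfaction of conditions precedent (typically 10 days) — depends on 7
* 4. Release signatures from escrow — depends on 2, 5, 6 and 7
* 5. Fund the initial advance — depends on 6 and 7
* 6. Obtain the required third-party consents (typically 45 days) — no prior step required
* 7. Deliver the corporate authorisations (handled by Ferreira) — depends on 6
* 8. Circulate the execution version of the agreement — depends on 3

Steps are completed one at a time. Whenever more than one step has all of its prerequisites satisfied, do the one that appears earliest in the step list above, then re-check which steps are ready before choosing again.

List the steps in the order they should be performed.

6, 2, 7, 3, 5, 4, 1, 8

6 has no prerequisites → 6 first.
Now 2 and 7 have their prerequisites met. 2 is listed earlier, so 2 next.
Next only 7 has its prerequisites met → 7.
Ready: 3 and 5. 3 is listed earlier → 3.
8 now also ready, so the ready set is {5, 8}; 5 is listed earlier → 5.
4 now also ready, so the ready set is {4, 8}; 4 is listed earlier → 4.
1 and 8 are both available; 1 is listed earlier → 1.
Next only 8 has its prerequisites met → 8.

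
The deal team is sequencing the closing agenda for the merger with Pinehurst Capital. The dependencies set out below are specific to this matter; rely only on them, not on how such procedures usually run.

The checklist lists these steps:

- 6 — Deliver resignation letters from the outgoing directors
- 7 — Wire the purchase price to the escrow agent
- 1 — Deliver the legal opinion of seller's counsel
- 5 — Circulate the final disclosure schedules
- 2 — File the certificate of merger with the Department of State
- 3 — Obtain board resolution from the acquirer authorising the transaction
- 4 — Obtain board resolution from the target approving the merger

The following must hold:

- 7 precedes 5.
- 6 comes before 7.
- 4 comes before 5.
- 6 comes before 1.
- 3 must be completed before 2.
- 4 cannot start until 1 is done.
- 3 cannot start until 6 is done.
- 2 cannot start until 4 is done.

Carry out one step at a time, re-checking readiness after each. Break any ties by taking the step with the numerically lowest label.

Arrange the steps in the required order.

6 is the only step with nothing outstanding, so it goes first.
Now 1, 3 and 7 have their prerequisites met. 1 has the earlier label, so 1 next.
3, 4 and 7 are all available; 3 has the earlier label → 3.
Now 4 and 7 have their prerequisites met. 4 has the earlier label, so 4 next.
Ready: 2 and 7. 2 has the earlier label → 2.
7 needed 6, now all done → 7.
That leaves 5 as the only ready step → 5.

6 1 3 4 2 7 5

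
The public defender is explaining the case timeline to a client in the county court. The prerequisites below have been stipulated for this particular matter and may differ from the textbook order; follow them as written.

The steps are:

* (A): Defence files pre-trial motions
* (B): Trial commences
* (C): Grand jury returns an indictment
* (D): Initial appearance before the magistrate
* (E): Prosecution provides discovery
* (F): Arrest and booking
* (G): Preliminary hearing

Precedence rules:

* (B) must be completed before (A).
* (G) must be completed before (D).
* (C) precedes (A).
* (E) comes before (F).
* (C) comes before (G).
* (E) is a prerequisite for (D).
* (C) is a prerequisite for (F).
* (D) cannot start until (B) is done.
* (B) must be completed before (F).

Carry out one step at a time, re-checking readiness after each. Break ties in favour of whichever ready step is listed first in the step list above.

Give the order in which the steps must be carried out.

(B), (C), (A), (E), (F), (G), (D)

Nothing is required for (B), (C) and (E). (B) is listed earlier → (B) first.
Now (C) and (E) have their prerequisites met. (C) is listed earlier, so (C) next.
(A) and (G) now also ready, so the ready set is {(A), (E), (G)}; (A) is listed earlier → (A).
(E) and (G) are both available; (E) is listed earlier → (E).
(F) now also ready, so the ready set is {(F), (G)}; (F) is listed earlier → (F).
That leaves (G) as the only ready step → (G).
(D) needed (B), (E) and (G), now all done → (D).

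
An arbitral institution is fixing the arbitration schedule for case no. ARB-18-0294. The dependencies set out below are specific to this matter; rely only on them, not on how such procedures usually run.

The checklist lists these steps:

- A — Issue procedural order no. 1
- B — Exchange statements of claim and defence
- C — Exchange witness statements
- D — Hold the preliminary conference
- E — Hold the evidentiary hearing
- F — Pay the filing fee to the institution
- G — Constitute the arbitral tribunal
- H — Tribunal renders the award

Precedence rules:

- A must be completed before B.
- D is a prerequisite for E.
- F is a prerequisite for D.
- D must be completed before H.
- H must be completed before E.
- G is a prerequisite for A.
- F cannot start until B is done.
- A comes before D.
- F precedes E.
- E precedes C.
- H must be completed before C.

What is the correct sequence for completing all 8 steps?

G A B F D H E C

Only G has no prerequisites, so it is first.
A needed G, now all done → A.
Next only B has its prerequisites met → B.
F needed B, now all done → F.
D needed A and F, now all done → D.
That leaves H as the only ready step → H.
Next only E has its prerequisites met → E.
C needed E and H, now all done → C.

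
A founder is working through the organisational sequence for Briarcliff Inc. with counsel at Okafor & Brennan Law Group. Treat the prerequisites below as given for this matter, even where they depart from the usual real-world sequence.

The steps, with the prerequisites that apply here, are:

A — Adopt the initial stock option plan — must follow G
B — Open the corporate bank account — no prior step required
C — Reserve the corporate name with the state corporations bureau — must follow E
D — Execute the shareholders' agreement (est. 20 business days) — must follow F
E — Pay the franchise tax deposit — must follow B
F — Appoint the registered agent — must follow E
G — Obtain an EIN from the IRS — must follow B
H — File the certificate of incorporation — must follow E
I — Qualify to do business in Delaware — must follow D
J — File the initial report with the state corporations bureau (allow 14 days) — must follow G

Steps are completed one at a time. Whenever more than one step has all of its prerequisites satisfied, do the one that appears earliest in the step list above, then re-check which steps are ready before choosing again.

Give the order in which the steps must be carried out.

B, E, C, F, D, G, A, H, I, J

Only B has no prerequisites, so it is first.
Ready: E and G. E is listed earlier → E.
Ready: C, F, G and H. C is listed earlier → C.
Ready: F, G and H. F is listed earlier → F.
D now also ready, so the ready set is {D, G, H}; D is listed earlier → D.
I now also ready, so the ready set is {G, H, I}; G is listed earlier → G.
A and J now also ready, so the ready set is {A, H, I, J}; A is listed earlier → A.
H, I and J are all available; H is listed earlier → H.
Now I and J have their prerequisites met. I is listed earlier, so I next.
Next only J has its prerequisites met → J.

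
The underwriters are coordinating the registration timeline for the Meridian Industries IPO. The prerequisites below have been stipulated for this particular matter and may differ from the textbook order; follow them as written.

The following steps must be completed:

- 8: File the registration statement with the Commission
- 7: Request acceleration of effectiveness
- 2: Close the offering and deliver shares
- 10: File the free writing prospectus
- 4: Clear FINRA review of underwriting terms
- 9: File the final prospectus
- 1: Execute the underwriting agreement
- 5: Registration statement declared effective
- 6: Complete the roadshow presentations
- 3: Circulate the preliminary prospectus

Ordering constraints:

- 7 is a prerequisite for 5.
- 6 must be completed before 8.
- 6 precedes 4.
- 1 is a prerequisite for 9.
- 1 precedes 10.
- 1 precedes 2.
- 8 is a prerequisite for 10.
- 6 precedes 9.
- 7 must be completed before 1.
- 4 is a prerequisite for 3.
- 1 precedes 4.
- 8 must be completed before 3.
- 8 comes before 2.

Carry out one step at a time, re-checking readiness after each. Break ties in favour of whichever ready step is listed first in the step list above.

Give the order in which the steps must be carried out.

7, 1, 5, 6, 8, 2, 10, 4, 9, 3

7 and 6 have no prerequisites; 7 is listed earlier, so 7 is first.
1 and 5 now also ready, so the ready set is {1, 5, 6}; 1 is listed earlier → 1.
Now 5 and 6 have their prerequisites met. 5 is listed earlier, so 5 next.
6 is the only step now ready → 6.
Now 8, 4 and 9 have their prerequisites met. 8 is listed earlier, so 8 next.
Ready: 2, 10, 4 and 9. 2 is listed earlier → 2.
10, 4 and 9 are all available; 10 is listed earlier → 10.
Now 4 and 9 have their prerequisites met. 4 is listed earlier, so 4 next.
3 now also ready, so the ready set is {9, 3}; 9 is listed earlier → 9.
3 needed 8 and 4, now all done → 3.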